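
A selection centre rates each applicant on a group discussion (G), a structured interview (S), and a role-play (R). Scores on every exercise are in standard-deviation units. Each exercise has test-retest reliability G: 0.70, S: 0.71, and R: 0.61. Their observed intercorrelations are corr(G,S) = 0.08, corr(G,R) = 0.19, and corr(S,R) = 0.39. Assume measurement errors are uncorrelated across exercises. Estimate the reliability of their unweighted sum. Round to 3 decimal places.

Var(G+S+R) = 3 + 2·[0.08 + 0.19 + 0.39] = 3 + 1.32 = 4.32.
Because errors are independent across components, Cov(Tᵢ,Tⱼ) = Cov(Xᵢ,Xⱼ); the off-diagonal part of the true-score variance is the same as above.
True-score variance = [0.70 + 0.71 + 0.61] + 1.32 = 2.02 + 1.32 = 3.34.
Reliability = 3.34 / 4.32 = 0.773.

0.773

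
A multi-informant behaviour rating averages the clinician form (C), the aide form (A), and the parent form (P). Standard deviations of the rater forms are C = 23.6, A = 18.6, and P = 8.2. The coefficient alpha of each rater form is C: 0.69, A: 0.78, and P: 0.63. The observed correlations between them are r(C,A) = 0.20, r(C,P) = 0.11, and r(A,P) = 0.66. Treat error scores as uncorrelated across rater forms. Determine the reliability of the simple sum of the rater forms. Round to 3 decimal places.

Var(C+A+P) = 23.6² + 18.6² + 8.2² + 2·[23.6·18.6·0.20 + 23.6·8.2·0.11 + 18.6·8.2·0.66] = 970.16 + 419.485 = 1389.64.
With uncorrelated errors the cross-covariances are all true-score covariance, so they carry over unchanged; only the diagonal terms shrink to ρᵢσᵢ².
True-score variance = [23.6²·0.69 + 18.6²·0.78 + 8.2²·0.63] + 419.485 = 696.512 + 419.485 = 1116.
Reliability = 1116 / 1389.64 = 0.803.

0.803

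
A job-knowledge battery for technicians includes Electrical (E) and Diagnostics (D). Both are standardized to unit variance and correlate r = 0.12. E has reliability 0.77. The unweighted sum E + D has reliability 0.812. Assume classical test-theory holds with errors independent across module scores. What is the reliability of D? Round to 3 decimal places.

Var(E+D) = 2 + 2·0.12 = 2.240.
True-score variance = ρ_E + ρ_D + 2·0.12, so 0.812 = (0.77 + ρ_D + 0.24) / 2.240.
ρ_D = 0.812·2.240 − 0.77 − 0.24 = 0.809.

0.809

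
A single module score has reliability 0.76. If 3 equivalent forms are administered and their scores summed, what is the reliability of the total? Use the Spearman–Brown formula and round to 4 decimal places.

0.9048

ρ_k = kρ / (1 + (k−1)ρ) = 3·0.76 / (1 + 2·0.76) = 2.280 / 2.520 = 0.9048.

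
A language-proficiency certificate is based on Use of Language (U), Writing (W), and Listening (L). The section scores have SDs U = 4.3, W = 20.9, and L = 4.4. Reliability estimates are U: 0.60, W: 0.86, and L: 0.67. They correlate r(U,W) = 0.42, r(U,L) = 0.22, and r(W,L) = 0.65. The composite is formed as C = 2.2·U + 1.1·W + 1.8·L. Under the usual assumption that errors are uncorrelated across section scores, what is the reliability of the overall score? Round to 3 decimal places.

0.885

Var(C) = 2.2²·4.3² + 1.1²·20.9² + 1.8²·4.4² + 2·[2.42·4.3·20.9·0.42 + 3.96·4.3·4.4·0.22 + 1.98·20.9·4.4·0.65] = 680.758 + 452.359 = 1133.12.
Under uncorrelated errors the observed covariances equal the true-score covariances, so only the own-variance terms attenuate.
True-score variance = [2.2²·4.3²·0.60 + 1.1²·20.9²·0.86 + 1.8²·4.4²·0.67] + 452.359 = 550.266 + 452.359 = 1002.63.
Reliability = 1002.63 / 1133.12 = 0.885.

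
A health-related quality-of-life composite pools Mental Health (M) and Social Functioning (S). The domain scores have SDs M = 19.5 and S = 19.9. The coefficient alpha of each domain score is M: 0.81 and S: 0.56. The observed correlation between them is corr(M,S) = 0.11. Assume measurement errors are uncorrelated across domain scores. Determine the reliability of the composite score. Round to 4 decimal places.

Var(M+S) = 19.5² + 19.9² + 2·[19.5·19.9·0.11] = 776.26 + 85.371 = 861.631.
Under uncorrelated errors the observed covariances equal the true-score covariances, so only the own-variance terms attenuate.
True-score variance = [19.5²·0.81 + 19.9²·0.56] + 85.371 = 529.768 + 85.371 = 615.139.
Reliability = 615.139 / 861.631 = 0.7139.

0.7139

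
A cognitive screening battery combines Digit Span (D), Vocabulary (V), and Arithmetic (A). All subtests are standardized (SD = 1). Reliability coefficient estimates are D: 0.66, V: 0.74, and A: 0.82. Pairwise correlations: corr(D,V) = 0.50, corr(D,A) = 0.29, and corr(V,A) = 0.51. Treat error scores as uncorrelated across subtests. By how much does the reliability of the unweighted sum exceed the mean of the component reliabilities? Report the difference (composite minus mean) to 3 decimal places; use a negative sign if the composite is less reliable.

0.121

Var(sum) = 3 + 2.6 = 5.6; true-score variance = 2.22 + 2.6 = 4.82; composite reliability = 0.8607.
Mean component reliability = 0.7400.
Difference = 0.8607 − 0.7400 = 0.121.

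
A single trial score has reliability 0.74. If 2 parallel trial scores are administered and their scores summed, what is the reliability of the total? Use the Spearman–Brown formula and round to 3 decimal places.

ρ_k = kρ / (1 + (k−1)ρ) = 2·0.74 / (1 + 1·0.74) = 1.480 / 1.740 = 0.851.

0.851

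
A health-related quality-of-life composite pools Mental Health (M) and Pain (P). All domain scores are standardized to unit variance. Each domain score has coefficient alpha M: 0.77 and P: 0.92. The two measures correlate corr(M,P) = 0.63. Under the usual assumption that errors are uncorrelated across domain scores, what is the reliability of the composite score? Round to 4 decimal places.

Var(M+P) = 2 + 2·[0.63] = 2 + 1.26 = 3.26.
Because errors are independent across components, Cov(Tᵢ,Tⱼ) = Cov(Xᵢ,Xⱼ); the off-diagonal part of the true-score variance is the same as above.
True-score variance = [0.77 + 0.92] + 1.26 = 1.69 + 1.26 = 2.95.
Reliability = 2.95 / 3.26 = 0.9049.

0.9049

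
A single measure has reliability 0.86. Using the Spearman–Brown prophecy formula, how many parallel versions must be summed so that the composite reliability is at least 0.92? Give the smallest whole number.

k ≥ ρ*(1−ρ₁)/(ρ₁(1−ρ*)) = 0.92·0.14 / (0.86·0.08) = 1.872.
Smallest integer k = 2.

2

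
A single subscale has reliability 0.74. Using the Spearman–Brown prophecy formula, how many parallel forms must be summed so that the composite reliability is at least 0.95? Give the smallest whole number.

k ≥ ρ*(1−ρ₁)/(ρ₁(1−ρ*)) = 0.95·0.26 / (0.74·0.05) = 6.676.
Smallest integer k = 7.

7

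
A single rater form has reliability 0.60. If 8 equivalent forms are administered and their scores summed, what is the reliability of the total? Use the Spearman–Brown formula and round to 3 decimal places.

ρ_k = kρ / (1 + (k−1)ρ) = 8·0.60 / (1 + 7·0.60) = 4.800 / 5.200 = 0.923.

0.923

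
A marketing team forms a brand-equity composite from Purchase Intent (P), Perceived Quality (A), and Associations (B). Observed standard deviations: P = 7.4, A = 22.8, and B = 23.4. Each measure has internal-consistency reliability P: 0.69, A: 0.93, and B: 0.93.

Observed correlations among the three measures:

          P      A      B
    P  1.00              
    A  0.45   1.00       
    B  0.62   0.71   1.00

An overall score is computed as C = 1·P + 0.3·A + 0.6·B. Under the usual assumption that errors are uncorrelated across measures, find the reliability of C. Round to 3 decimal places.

Var(C) = 7.4² + 0.3²·22.8² + 0.6²·23.4² + 2·[0.3·7.4·22.8·0.45 + 0.6·7.4·23.4·0.62 + 0.18·22.8·23.4·0.71] = 298.667 + 310.753 = 609.42.
Under uncorrelated errors the observed covariances equal the true-score covariances, so only the own-variance terms attenuate.
True-score variance = [7.4²·0.69 + 0.3²·22.8²·0.93 + 0.6²·23.4²·0.93] + 310.753 = 264.618 + 310.753 = 575.371.
Reliability = 575.371 / 609.42 = 0.944.

0.944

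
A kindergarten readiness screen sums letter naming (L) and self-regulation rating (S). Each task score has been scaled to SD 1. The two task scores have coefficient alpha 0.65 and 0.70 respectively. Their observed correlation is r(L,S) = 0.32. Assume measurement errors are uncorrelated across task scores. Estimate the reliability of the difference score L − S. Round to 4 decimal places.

Var(L−S) = 1 + 1 − 2·0.32 = 2 − 0.64 = 1.36.
With uncorrelated errors the cross-covariances are all true-score covariance, so they carry over unchanged; only the diagonal terms shrink to ρᵢσᵢ².
True-score variance = [0.65 + 0.70] − 0.64 = 1.35 − 0.64 = 0.71.
Reliability = 0.71 / 1.36 = 0.5221.

0.5221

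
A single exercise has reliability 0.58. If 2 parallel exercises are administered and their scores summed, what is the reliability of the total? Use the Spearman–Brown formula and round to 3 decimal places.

0.734

ρ_k = kρ / (1 + (k−1)ρ) = 2·0.58 / (1 + 1·0.58) = 1.160 / 1.580 = 0.734.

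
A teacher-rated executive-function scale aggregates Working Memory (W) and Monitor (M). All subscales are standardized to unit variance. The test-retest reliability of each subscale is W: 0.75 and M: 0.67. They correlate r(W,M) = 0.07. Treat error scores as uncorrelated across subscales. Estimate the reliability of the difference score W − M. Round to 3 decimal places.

0.688

Var(W−M) = 1 + 1 − 2·0.07 = 2 − 0.14 = 1.86.
Under uncorrelated errors the observed covariances equal the true-score covariances, so only the own-variance terms attenuate.
True-score variance = [0.75 + 0.67] − 0.14 = 1.42 − 0.14 = 1.28.
Reliability = 1.28 / 1.86 = 0.688.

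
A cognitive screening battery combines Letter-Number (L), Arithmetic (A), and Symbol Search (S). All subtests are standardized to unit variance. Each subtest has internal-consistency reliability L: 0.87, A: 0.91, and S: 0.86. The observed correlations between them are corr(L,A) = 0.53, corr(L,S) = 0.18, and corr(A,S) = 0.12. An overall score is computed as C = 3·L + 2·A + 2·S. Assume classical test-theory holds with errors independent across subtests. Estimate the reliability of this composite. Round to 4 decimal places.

Var(C) = 3² + 2² + 2² + 2·[6·0.53 + 6·0.18 + 4·0.12] = 17 + 9.48 = 26.48.
Under uncorrelated errors the observed covariances equal the true-score covariances, so only the own-variance terms attenuate.
True-score variance = [3²·0.87 + 2²·0.91 + 2²·0.86] + 9.48 = 14.91 + 9.48 = 24.39.
Reliability = 24.39 / 26.48 = 0.9211.

0.9211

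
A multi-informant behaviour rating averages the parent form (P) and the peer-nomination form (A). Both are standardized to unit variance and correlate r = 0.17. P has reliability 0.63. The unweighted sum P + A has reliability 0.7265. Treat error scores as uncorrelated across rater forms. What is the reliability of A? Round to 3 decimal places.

0.730

Var(P+A) = 2 + 2·0.17 = 2.340.
True-score variance = ρ_P + ρ_A + 2·0.17, so 0.7265 = (0.63 + ρ_A + 0.34) / 2.340.
ρ_A = 0.7265·2.340 − 0.63 − 0.34 = 0.730.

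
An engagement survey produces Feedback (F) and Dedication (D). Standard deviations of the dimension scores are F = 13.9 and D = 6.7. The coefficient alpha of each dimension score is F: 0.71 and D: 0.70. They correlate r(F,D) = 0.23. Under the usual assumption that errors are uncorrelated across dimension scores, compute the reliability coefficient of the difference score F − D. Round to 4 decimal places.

0.6441

Var(F−D) = 13.9² + 6.7² − 2·13.9·6.7·0.23 = 238.1 − 42.8398 = 195.26.
With uncorrelated errors the cross-covariances are all true-score covariance, so they carry over unchanged; only the diagonal terms shrink to ρᵢσᵢ².
True-score variance = [13.9²·0.71 + 6.7²·0.70] − 42.8398 = 168.602 − 42.8398 = 125.762.
Reliability = 125.762 / 195.26 = 0.6441.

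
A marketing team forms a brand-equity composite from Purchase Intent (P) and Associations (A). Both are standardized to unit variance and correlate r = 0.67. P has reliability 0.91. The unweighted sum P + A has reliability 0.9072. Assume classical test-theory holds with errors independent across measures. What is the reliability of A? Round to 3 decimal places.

Var(P+A) = 2 + 2·0.67 = 3.340.
True-score variance = ρ_P + ρ_A + 2·0.67, so 0.9072 = (0.91 + ρ_A + 1.34) / 3.340.
ρ_A = 0.9072·3.340 − 0.91 − 1.34 = 0.780.

0.780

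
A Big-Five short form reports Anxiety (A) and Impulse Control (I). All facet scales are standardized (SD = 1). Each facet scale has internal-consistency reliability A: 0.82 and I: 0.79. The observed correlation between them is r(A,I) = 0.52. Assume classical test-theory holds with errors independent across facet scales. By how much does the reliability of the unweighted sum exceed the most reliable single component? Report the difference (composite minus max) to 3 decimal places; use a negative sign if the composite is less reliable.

0.052

Var(sum) = 2 + 1.04 = 3.04; true-score variance = 1.61 + 1.04 = 2.65; composite reliability = 0.8717.
Max component reliability = 0.8200.
Difference = 0.8717 − 0.8200 = 0.052.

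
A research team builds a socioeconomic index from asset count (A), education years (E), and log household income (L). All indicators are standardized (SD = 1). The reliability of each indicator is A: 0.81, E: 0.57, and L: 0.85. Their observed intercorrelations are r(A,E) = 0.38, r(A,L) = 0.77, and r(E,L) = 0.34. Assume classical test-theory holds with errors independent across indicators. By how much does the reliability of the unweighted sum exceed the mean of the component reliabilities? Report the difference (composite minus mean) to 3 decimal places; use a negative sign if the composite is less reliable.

Var(sum) = 3 + 2.98 = 5.98; true-score variance = 2.23 + 2.98 = 5.21; composite reliability = 0.8712.
Mean component reliability = 0.7433.
Difference = 0.8712 − 0.7433 = 0.128.

0.128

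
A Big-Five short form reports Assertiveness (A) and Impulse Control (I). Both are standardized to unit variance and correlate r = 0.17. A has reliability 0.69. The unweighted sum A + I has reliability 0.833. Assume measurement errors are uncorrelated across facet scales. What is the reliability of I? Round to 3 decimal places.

0.919

Var(A+I) = 2 + 2·0.17 = 2.340.
True-score variance = ρ_A + ρ_I + 2·0.17, so 0.833 = (0.69 + ρ_I + 0.34) / 2.340.
ρ_I = 0.833·2.340 − 0.69 − 0.34 = 0.919.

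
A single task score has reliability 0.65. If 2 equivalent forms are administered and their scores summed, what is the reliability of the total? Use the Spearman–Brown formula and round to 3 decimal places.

ρ_k = kρ / (1 + (k−1)ρ) = 2·0.65 / (1 + 1·0.65) = 1.300 / 1.650 = 0.788.

0.788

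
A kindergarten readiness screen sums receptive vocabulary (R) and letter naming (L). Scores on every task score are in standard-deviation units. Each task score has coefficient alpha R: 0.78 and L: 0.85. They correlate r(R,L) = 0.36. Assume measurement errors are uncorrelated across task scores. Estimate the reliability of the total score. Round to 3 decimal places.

0.864

Var(R+L) = 2 + 2·[0.36] = 2 + 0.72 = 2.72.
Because errors are independent across components, Cov(Tᵢ,Tⱼ) = Cov(Xᵢ,Xⱼ); the off-diagonal part of the true-score variance is the same as above.
True-score variance = [0.78 + 0.85] + 0.72 = 1.63 + 0.72 = 2.35.
Reliability = 2.35 / 2.72 = 0.864.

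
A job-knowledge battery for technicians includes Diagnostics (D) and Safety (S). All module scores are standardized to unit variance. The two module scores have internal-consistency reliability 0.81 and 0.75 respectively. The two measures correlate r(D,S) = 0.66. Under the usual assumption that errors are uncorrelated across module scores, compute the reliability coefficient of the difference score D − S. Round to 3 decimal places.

Var(D−S) = 1 + 1 − 2·0.66 = 2 − 1.32 = 0.68.
With uncorrelated errors the cross-covariances are all true-score covariance, so they carry over unchanged; only the diagonal terms shrink to ρᵢσᵢ².
True-score variance = [0.81 + 0.75] − 1.32 = 1.56 − 1.32 = 0.24.
Reliability = 0.24 / 0.68 = 0.353.

0.353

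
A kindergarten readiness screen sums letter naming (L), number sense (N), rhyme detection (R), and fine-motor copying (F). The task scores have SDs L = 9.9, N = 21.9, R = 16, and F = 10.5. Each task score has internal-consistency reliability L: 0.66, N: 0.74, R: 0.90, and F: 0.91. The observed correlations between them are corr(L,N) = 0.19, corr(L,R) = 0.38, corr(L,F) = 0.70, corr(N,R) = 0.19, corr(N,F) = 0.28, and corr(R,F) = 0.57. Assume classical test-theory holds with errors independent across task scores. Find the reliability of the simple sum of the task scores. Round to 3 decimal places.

Var(L+N+R+F) = 9.9² + 21.9² + 16² + 10.5² + 2·[9.9·21.9·0.19 + 9.9·16·0.38 + 9.9·10.5·0.70 + 21.9·16·0.19 + 21.9·10.5·0.28 + 16·10.5·0.57] = 943.87 + 801.746 = 1745.62.
With uncorrelated errors the cross-covariances are all true-score covariance, so they carry over unchanged; only the diagonal terms shrink to ρᵢσᵢ².
True-score variance = [9.9²·0.66 + 21.9²·0.74 + 16²·0.90 + 10.5²·0.91] + 801.746 = 750.325 + 801.746 = 1552.07.
Reliability = 1552.07 / 1745.62 = 0.889.

0.889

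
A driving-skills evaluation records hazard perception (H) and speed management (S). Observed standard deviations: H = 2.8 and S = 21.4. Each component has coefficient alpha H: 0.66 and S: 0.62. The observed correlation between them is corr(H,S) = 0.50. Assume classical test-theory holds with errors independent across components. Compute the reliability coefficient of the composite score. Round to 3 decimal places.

Var(H+S) = 2.8² + 21.4² + 2·[2.8·21.4·0.50] = 465.8 + 59.92 = 525.72.
With uncorrelated errors the cross-covariances are all true-score covariance, so they carry over unchanged; only the diagonal terms shrink to ρᵢσᵢ².
True-score variance = [2.8²·0.66 + 21.4²·0.62] + 59.92 = 289.11 + 59.92 = 349.03.
Reliability = 349.03 / 525.72 = 0.664.

0.664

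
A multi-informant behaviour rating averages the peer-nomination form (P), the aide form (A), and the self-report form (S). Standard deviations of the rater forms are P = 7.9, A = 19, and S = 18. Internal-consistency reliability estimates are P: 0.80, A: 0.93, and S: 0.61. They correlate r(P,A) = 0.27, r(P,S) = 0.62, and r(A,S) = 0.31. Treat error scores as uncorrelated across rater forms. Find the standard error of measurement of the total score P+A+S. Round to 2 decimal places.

Var(total) = 747.41 + 469.422 = 1216.83.
True-score variance = 583.298 + 469.422 = 1052.72, so reliability = 0.8651.
Error variance = 1216.83 − 1052.72 = 164.112; SEM = √164.112 = 12.81.

12.81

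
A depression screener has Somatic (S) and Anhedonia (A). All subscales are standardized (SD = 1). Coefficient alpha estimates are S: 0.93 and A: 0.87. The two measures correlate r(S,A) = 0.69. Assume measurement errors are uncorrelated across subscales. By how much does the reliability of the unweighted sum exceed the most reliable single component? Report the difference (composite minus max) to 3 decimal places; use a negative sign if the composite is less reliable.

Var(sum) = 2 + 1.38 = 3.38; true-score variance = 1.8 + 1.38 = 3.18; composite reliability = 0.9408.
Max component reliability = 0.9300.
Difference = 0.9408 − 0.9300 = 0.011.

0.011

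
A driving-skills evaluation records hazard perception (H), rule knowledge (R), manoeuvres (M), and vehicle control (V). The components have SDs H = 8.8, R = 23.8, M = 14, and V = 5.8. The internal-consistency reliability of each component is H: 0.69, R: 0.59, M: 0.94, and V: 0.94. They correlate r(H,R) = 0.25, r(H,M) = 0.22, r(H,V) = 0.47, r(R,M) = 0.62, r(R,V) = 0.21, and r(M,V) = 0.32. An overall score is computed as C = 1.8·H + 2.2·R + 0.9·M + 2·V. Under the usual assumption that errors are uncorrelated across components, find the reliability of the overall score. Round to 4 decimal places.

Var(C) = 1.8²·8.8² + 2.2²·23.8² + 0.9²·14² + 2²·5.8² + 2·[3.96·8.8·23.8·0.25 + 1.62·8.8·14·0.22 + 3.6·8.8·5.8·0.47 + 1.98·23.8·14·0.62 + 4.4·23.8·5.8·0.21 + 1.8·14·5.8·0.32] = 3285.8 + 1841.94 = 5127.74.
Under uncorrelated errors the observed covariances equal the true-score covariances, so only the own-variance terms attenuate.
True-score variance = [1.8²·8.8²·0.69 + 2.2²·23.8²·0.59 + 0.9²·14²·0.94 + 2²·5.8²·0.94] + 1841.94 = 2066.37 + 1841.94 = 3908.31.
Reliability = 3908.31 / 5127.74 = 0.7622.

0.7622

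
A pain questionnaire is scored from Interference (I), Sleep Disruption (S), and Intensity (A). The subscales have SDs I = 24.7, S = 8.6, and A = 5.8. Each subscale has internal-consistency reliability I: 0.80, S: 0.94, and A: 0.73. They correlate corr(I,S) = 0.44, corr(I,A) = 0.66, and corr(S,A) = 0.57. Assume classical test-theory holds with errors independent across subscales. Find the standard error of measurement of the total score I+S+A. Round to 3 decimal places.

Var(total) = 717.69 + 432.896 = 1150.59.
True-score variance = 582.152 + 432.896 = 1015.05, so reliability = 0.8822.
Error variance = 1150.59 − 1015.05 = 135.538; SEM = √135.538 = 11.642.

11.642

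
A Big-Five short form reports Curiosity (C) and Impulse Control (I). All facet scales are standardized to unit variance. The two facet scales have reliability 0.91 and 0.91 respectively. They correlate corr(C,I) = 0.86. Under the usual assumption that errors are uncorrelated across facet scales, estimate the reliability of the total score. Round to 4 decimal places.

Var(C+I) = 2 + 2·[0.86] = 2 + 1.72 = 3.72.
With uncorrelated errors the cross-covariances are all true-score covariance, so they carry over unchanged; only the diagonal terms shrink to ρᵢσᵢ².
True-score variance = [0.91 + 0.91] + 1.72 = 1.82 + 1.72 = 3.54.
Reliability = 3.54 / 3.72 = 0.9516.

0.9516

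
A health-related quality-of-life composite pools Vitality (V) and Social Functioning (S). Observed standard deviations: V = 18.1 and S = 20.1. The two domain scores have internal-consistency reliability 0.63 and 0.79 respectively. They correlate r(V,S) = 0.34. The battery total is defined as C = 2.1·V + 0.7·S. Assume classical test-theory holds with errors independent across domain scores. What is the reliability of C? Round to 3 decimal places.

0.713

Var(C) = 2.1²·18.1² + 0.7²·20.1² + 2·[1.47·18.1·20.1·0.34] = 1642.73 + 363.664 = 2006.39.
Because errors are independent across components, Cov(Tᵢ,Tⱼ) = Cov(Xᵢ,Xⱼ); the off-diagonal part of the true-score variance is the same as above.
True-score variance = [2.1²·18.1²·0.63 + 0.7²·20.1²·0.79] + 363.664 = 1066.59 + 363.664 = 1430.26.
Reliability = 1430.26 / 2006.39 = 0.713.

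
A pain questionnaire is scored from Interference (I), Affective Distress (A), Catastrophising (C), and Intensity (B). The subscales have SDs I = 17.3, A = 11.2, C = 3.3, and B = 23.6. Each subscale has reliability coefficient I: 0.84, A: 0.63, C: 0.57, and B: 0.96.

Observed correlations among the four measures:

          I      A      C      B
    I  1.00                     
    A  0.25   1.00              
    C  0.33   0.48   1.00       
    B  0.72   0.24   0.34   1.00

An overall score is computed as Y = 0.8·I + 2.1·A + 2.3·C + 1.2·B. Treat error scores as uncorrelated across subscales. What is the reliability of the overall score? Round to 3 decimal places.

0.904

Var(Y) = 0.8²·17.3² + 2.1²·11.2² + 2.3²·3.3² + 1.2²·23.6² + 2·[1.68·17.3·11.2·0.25 + 1.84·17.3·3.3·0.33 + 0.96·17.3·23.6·0.72 + 4.83·11.2·3.3·0.48 + 2.52·11.2·23.6·0.24 + 2.76·3.3·23.6·0.34] = 1604.37 + 1433.76 = 3038.12.
Because errors are independent across components, Cov(Tᵢ,Tⱼ) = Cov(Xᵢ,Xⱼ); the off-diagonal part of the true-score variance is the same as above.
True-score variance = [0.8²·17.3²·0.84 + 2.1²·11.2²·0.63 + 2.3²·3.3²·0.57 + 1.2²·23.6²·0.96] + 1433.76 = 1312.19 + 1433.76 = 2745.94.
Reliability = 2745.94 / 3038.12 = 0.904.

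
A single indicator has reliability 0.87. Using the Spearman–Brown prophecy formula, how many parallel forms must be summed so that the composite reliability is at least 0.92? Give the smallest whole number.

2

k ≥ ρ*(1−ρ₁)/(ρ₁(1−ρ*)) = 0.92·0.13 / (0.87·0.08) = 1.718.
Smallest integer k = 2.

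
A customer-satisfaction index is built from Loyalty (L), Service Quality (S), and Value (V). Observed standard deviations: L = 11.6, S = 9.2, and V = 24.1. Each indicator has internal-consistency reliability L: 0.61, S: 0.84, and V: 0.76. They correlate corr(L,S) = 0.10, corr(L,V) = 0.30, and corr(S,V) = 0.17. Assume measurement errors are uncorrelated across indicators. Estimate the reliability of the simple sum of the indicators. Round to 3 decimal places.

Var(L+S+V) = 11.6² + 9.2² + 24.1² + 2·[11.6·9.2·0.10 + 11.6·24.1·0.30 + 9.2·24.1·0.17] = 800.01 + 264.465 = 1064.47.
Because errors are independent across components, Cov(Tᵢ,Tⱼ) = Cov(Xᵢ,Xⱼ); the off-diagonal part of the true-score variance is the same as above.
True-score variance = [11.6²·0.61 + 9.2²·0.84 + 24.1²·0.76] + 264.465 = 594.595 + 264.465 = 859.06.
Reliability = 859.06 / 1064.47 = 0.807.

0.807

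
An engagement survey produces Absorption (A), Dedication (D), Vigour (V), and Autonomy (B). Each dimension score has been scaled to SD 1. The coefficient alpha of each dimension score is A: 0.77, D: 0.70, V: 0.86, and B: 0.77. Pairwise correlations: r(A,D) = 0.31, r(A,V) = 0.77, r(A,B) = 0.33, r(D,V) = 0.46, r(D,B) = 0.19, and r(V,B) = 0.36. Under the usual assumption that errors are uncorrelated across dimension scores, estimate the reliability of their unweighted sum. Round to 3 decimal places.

0.898

Var(A+D+V+B) = 4 + 2·[0.31 + 0.77 + 0.33 + 0.46 + 0.19 + 0.36] = 4 + 4.84 = 8.84.
With uncorrelated errors the cross-covariances are all true-score covariance, so they carry over unchanged; only the diagonal terms shrink to ρᵢσᵢ².
True-score variance = [0.77 + 0.70 + 0.86 + 0.77] + 4.84 = 3.1 + 4.84 = 7.94.
Reliability = 7.94 / 8.84 = 0.898.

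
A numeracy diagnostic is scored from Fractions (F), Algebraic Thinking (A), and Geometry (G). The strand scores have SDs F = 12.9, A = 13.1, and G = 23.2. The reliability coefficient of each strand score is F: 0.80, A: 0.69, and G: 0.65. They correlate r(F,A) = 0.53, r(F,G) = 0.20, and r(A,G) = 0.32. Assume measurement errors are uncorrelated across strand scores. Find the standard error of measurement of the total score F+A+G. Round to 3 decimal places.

Var(total) = 876.26 + 493.35 = 1369.61.
True-score variance = 601.395 + 493.35 = 1094.75, so reliability = 0.7993.
Error variance = 1369.61 − 1094.75 = 274.865; SEM = √274.865 = 16.579.

16.579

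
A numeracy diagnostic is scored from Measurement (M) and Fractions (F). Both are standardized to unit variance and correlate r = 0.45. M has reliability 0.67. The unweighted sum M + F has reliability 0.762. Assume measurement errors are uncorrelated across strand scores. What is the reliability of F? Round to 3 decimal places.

0.640

Var(M+F) = 2 + 2·0.45 = 2.900.
True-score variance = ρ_M + ρ_F + 2·0.45, so 0.762 = (0.67 + ρ_F + 0.90) / 2.900.
ρ_F = 0.762·2.900 − 0.67 − 0.90 = 0.640.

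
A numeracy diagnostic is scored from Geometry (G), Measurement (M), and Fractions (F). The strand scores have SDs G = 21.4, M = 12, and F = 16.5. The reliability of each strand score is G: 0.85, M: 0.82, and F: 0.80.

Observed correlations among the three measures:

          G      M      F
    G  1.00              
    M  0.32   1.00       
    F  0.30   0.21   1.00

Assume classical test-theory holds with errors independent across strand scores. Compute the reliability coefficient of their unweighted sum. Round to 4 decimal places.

0.8882

Var(G+M+F) = 21.4² + 12² + 16.5² + 2·[21.4·12·0.32 + 21.4·16.5·0.30 + 12·16.5·0.21] = 874.21 + 459.372 = 1333.58.
Because errors are independent across components, Cov(Tᵢ,Tⱼ) = Cov(Xᵢ,Xⱼ); the off-diagonal part of the true-score variance is the same as above.
True-score variance = [21.4²·0.85 + 12²·0.82 + 16.5²·0.80] + 459.372 = 725.146 + 459.372 = 1184.52.
Reliability = 1184.52 / 1333.58 = 0.8882.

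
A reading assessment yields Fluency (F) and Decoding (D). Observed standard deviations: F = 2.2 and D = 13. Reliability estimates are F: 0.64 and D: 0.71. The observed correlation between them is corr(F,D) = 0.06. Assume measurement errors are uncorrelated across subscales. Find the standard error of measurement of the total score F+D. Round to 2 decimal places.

7.12

Var(total) = 173.84 + 3.432 = 177.272.
True-score variance = 123.088 + 3.432 = 126.52, so reliability = 0.7137.
Error variance = 177.272 − 126.52 = 50.7524; SEM = √50.7524 = 7.12.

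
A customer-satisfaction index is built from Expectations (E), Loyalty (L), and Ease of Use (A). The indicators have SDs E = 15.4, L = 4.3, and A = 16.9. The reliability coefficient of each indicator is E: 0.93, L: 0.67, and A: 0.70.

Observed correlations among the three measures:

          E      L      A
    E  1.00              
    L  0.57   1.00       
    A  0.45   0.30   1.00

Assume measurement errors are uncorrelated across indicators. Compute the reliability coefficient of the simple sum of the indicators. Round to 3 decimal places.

Var(E+L+A) = 15.4² + 4.3² + 16.9² + 2·[15.4·4.3·0.57 + 15.4·16.9·0.45 + 4.3·16.9·0.30] = 541.26 + 353.327 = 894.587.
With uncorrelated errors the cross-covariances are all true-score covariance, so they carry over unchanged; only the diagonal terms shrink to ρᵢσᵢ².
True-score variance = [15.4²·0.93 + 4.3²·0.67 + 16.9²·0.70] + 353.327 = 432.874 + 353.327 = 786.201.
Reliability = 786.201 / 894.587 = 0.879.

0.879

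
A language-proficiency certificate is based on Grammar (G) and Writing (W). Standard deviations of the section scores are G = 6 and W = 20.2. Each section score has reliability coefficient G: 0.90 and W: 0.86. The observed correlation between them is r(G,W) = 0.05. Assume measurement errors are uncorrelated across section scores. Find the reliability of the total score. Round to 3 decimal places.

0.867

Var(G+W) = 6² + 20.2² + 2·[6·20.2·0.05] = 444.04 + 12.12 = 456.16.
With uncorrelated errors the cross-covariances are all true-score covariance, so they carry over unchanged; only the diagonal terms shrink to ρᵢσᵢ².
True-score variance = [6²·0.90 + 20.2²·0.86] + 12.12 = 383.314 + 12.12 = 395.434.
Reliability = 395.434 / 456.16 = 0.867.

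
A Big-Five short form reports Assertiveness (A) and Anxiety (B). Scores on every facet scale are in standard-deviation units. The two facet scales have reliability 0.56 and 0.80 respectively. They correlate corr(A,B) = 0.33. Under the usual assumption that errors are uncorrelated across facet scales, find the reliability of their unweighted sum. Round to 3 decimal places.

Var(A+B) = 2 + 2·[0.33] = 2 + 0.66 = 2.66.
With uncorrelated errors the cross-covariances are all true-score covariance, so they carry over unchanged; only the diagonal terms shrink to ρᵢσᵢ².
True-score variance = [0.56 + 0.80] + 0.66 = 1.36 + 0.66 = 2.02.
Reliability = 2.02 / 2.66 = 0.759.

0.759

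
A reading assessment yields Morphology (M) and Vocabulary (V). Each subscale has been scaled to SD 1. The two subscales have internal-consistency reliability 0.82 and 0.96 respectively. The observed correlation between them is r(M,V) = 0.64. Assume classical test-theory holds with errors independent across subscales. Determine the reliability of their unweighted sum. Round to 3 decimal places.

0.933

Var(M+V) = 2 + 2·[0.64] = 2 + 1.28 = 3.28.
Under uncorrelated errors the observed covariances equal the true-score covariances, so only the own-variance terms attenuate.
True-score variance = [0.82 + 0.96] + 1.28 = 1.78 + 1.28 = 3.06.
Reliability = 3.06 / 3.28 = 0.933.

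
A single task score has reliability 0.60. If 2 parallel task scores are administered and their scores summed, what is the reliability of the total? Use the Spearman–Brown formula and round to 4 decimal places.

ρ_k = kρ / (1 + (k−1)ρ) = 2·0.60 / (1 + 1·0.60) = 1.200 / 1.600 = 0.7500.

0.7500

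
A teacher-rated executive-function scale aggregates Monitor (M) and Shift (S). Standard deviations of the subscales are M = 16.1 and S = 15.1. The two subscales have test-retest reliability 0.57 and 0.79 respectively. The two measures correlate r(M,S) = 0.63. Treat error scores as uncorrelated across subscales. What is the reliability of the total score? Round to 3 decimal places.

0.799

Var(M+S) = 16.1² + 15.1² + 2·[16.1·15.1·0.63] = 487.22 + 306.319 = 793.539.
With uncorrelated errors the cross-covariances are all true-score covariance, so they carry over unchanged; only the diagonal terms shrink to ρᵢσᵢ².
True-score variance = [16.1²·0.57 + 15.1²·0.79] + 306.319 = 327.878 + 306.319 = 634.196.
Reliability = 634.196 / 793.539 = 0.799.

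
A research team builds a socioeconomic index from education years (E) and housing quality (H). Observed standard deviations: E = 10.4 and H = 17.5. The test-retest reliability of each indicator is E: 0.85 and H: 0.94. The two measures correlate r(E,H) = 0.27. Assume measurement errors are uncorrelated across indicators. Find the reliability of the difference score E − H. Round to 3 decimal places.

0.891

Var(E−H) = 10.4² + 17.5² − 2·10.4·17.5·0.27 = 414.41 − 98.28 = 316.13.
Under uncorrelated errors the observed covariances equal the true-score covariances, so only the own-variance terms attenuate.
True-score variance = [10.4²·0.85 + 17.5²·0.94] − 98.28 = 379.811 − 98.28 = 281.531.
Reliability = 281.531 / 316.13 = 0.891.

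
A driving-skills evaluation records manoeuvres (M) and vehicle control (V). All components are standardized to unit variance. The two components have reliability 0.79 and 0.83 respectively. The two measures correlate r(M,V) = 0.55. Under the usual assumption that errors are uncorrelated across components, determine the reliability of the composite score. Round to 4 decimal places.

0.8774

Var(M+V) = 2 + 2·[0.55] = 2 + 1.1 = 3.1.
Because errors are independent across components, Cov(Tᵢ,Tⱼ) = Cov(Xᵢ,Xⱼ); the off-diagonal part of the true-score variance is the same as above.
True-score variance = [0.79 + 0.83] + 1.1 = 1.62 + 1.1 = 2.72.
Reliability = 2.72 / 3.1 = 0.8774.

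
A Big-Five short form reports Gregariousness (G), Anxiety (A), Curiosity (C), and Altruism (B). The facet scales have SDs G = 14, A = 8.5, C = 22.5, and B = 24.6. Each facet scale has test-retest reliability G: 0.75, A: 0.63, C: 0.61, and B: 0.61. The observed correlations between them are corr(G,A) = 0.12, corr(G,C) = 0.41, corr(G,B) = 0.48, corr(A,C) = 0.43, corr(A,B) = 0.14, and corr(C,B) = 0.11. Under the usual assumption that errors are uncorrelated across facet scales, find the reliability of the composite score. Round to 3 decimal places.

Var(G+A+C+B) = 14² + 8.5² + 22.5² + 24.6² + 2·[14·8.5·0.12 + 14·22.5·0.41 + 14·24.6·0.48 + 8.5·22.5·0.43 + 8.5·24.6·0.14 + 22.5·24.6·0.11] = 1379.66 + 962.277 = 2341.94.
Under uncorrelated errors the observed covariances equal the true-score covariances, so only the own-variance terms attenuate.
True-score variance = [14²·0.75 + 8.5²·0.63 + 22.5²·0.61 + 24.6²·0.61] + 962.277 = 870.478 + 962.277 = 1832.75.
Reliability = 1832.75 / 2341.94 = 0.783.

0.783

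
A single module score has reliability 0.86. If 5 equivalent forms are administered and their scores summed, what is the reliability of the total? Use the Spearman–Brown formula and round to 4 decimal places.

0.9685

ρ_k = kρ / (1 + (k−1)ρ) = 5·0.86 / (1 + 4·0.86) = 4.300 / 4.440 = 0.9685.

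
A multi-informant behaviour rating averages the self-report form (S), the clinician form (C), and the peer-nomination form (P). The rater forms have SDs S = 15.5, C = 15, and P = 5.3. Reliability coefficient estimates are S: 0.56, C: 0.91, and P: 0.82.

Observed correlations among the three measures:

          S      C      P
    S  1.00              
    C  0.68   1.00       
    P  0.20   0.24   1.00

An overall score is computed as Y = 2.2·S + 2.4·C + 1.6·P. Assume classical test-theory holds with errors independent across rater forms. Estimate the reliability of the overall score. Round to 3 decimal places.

Var(Y) = 2.2²·15.5² + 2.4²·15² + 1.6²·5.3² + 2·[5.28·15.5·15·0.68 + 3.52·15.5·5.3·0.20 + 3.84·15·5.3·0.24] = 2530.72 + 1931.74 = 4462.46.
Because errors are independent across components, Cov(Tᵢ,Tⱼ) = Cov(Xᵢ,Xⱼ); the off-diagonal part of the true-score variance is the same as above.
True-score variance = [2.2²·15.5²·0.56 + 2.4²·15²·0.91 + 1.6²·5.3²·0.82] + 1931.74 = 1889.5 + 1931.74 = 3821.24.
Reliability = 3821.24 / 4462.46 = 0.856.

0.856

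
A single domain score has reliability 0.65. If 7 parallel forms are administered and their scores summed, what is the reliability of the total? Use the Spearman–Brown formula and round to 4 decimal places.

0.9286

ρ_k = kρ / (1 + (k−1)ρ) = 7·0.65 / (1 + 6·0.65) = 4.550 / 4.900 = 0.9286.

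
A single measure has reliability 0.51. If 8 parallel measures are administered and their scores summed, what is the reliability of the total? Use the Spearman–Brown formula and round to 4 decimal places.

ρ_k = kρ / (1 + (k−1)ρ) = 8·0.51 / (1 + 7·0.51) = 4.080 / 4.570 = 0.8928.

0.8928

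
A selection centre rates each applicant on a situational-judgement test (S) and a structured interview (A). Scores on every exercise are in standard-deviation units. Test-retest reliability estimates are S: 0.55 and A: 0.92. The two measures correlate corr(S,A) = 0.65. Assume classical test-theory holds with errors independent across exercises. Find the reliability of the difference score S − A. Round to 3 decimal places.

Var(S−A) = 1 + 1 − 2·0.65 = 2 − 1.3 = 0.7.
With uncorrelated errors the cross-covariances are all true-score covariance, so they carry over unchanged; only the diagonal terms shrink to ρᵢσᵢ².
True-score variance = [0.55 + 0.92] − 1.3 = 1.47 − 1.3 = 0.17.
Reliability = 0.17 / 0.7 = 0.243.

0.243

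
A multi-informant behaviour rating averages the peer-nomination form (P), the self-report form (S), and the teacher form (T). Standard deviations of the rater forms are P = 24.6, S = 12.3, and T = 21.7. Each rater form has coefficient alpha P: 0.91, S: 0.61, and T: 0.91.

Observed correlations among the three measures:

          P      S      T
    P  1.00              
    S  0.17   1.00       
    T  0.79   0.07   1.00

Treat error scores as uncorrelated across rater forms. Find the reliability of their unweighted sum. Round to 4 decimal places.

0.9295

Var(P+S+T) = 24.6² + 12.3² + 21.7² + 2·[24.6·12.3·0.17 + 24.6·21.7·0.79 + 12.3·21.7·0.07] = 1227.34 + 983.68 = 2211.02.
With uncorrelated errors the cross-covariances are all true-score covariance, so they carry over unchanged; only the diagonal terms shrink to ρᵢσᵢ².
True-score variance = [24.6²·0.91 + 12.3²·0.61 + 21.7²·0.91] + 983.68 = 1071.49 + 983.68 = 2055.17.
Reliability = 2055.17 / 2211.02 = 0.9295.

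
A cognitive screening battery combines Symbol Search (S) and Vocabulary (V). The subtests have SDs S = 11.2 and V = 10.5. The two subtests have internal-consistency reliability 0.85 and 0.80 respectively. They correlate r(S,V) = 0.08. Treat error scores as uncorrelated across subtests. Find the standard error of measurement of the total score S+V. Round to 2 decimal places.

Var(total) = 235.69 + 18.816 = 254.506.
True-score variance = 194.824 + 18.816 = 213.64, so reliability = 0.8394.
Error variance = 254.506 − 213.64 = 40.866; SEM = √40.866 = 6.39.

6.39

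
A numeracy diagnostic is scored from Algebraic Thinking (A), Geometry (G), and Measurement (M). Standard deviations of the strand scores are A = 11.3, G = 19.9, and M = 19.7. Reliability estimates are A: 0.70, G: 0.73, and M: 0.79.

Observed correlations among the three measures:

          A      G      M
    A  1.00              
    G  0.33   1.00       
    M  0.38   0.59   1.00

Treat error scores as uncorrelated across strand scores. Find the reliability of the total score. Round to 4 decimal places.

Var(A+G+M) = 11.3² + 19.9² + 19.7² + 2·[11.3·19.9·0.33 + 11.3·19.7·0.38 + 19.9·19.7·0.59] = 911.79 + 780.193 = 1691.98.
Because errors are independent across components, Cov(Tᵢ,Tⱼ) = Cov(Xᵢ,Xⱼ); the off-diagonal part of the true-score variance is the same as above.
True-score variance = [11.3²·0.70 + 19.9²·0.73 + 19.7²·0.79] + 780.193 = 685.061 + 780.193 = 1465.25.
Reliability = 1465.25 / 1691.98 = 0.8660.

0.8660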